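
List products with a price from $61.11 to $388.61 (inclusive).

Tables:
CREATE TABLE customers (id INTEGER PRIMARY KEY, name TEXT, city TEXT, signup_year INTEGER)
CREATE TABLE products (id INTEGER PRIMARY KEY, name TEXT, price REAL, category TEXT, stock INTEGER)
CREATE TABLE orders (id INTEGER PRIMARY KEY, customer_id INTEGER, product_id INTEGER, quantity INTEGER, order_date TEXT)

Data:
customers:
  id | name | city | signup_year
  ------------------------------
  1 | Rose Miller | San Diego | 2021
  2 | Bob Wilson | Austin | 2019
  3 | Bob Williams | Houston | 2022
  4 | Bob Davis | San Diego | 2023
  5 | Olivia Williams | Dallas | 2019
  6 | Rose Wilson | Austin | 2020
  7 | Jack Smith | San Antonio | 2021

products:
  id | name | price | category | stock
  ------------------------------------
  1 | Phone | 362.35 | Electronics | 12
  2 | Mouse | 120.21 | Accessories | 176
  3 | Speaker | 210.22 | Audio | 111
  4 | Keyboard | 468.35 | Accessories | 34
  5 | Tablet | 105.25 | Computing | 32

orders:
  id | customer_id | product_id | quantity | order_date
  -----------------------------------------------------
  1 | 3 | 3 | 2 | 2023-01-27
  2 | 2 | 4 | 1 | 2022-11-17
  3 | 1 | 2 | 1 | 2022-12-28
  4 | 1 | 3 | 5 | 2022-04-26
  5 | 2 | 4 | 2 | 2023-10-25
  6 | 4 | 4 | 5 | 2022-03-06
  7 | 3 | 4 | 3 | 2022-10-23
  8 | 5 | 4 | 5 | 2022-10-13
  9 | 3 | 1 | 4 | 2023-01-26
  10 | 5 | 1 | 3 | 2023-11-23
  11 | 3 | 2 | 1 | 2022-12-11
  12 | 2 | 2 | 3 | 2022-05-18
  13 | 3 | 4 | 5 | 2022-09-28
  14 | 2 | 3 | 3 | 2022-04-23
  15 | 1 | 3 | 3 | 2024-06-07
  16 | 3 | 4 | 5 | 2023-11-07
SELECT name, price FROM products WHERE price BETWEEN 61.11 AND 388.61

Execution result:
name | price
Phone | 362.35
Mouse | 120.21
Speaker | 210.22
Tablet | 105.25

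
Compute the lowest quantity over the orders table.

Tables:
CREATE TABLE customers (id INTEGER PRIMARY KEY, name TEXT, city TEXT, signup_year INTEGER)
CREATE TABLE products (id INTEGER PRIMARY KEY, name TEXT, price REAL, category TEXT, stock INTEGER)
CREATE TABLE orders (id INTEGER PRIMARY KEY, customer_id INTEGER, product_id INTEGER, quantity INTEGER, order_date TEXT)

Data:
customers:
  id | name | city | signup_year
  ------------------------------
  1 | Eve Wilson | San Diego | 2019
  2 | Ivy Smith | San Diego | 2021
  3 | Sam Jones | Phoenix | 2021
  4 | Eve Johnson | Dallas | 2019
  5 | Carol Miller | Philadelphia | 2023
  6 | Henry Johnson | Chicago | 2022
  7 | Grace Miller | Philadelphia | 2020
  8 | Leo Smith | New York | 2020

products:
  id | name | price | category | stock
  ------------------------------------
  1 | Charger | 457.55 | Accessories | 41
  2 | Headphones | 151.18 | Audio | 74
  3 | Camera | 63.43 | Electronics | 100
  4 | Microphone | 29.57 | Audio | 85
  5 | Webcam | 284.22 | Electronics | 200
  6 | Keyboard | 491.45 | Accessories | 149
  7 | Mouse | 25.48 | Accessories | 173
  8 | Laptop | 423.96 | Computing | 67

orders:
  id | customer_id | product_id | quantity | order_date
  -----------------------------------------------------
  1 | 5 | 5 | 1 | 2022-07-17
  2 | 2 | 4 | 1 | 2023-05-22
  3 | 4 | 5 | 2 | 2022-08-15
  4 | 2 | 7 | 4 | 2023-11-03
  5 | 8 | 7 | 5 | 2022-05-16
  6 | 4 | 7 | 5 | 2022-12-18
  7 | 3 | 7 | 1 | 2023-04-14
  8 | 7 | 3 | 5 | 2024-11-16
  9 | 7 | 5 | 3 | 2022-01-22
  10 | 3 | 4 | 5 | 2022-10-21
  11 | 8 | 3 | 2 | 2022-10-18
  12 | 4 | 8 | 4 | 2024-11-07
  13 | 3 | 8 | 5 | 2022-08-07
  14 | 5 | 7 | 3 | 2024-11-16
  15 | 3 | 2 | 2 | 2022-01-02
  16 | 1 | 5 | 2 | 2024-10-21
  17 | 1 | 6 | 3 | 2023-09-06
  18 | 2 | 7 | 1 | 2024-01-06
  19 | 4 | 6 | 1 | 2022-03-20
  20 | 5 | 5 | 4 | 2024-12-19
SELECT MIN(quantity) FROM orders

Execution result:
1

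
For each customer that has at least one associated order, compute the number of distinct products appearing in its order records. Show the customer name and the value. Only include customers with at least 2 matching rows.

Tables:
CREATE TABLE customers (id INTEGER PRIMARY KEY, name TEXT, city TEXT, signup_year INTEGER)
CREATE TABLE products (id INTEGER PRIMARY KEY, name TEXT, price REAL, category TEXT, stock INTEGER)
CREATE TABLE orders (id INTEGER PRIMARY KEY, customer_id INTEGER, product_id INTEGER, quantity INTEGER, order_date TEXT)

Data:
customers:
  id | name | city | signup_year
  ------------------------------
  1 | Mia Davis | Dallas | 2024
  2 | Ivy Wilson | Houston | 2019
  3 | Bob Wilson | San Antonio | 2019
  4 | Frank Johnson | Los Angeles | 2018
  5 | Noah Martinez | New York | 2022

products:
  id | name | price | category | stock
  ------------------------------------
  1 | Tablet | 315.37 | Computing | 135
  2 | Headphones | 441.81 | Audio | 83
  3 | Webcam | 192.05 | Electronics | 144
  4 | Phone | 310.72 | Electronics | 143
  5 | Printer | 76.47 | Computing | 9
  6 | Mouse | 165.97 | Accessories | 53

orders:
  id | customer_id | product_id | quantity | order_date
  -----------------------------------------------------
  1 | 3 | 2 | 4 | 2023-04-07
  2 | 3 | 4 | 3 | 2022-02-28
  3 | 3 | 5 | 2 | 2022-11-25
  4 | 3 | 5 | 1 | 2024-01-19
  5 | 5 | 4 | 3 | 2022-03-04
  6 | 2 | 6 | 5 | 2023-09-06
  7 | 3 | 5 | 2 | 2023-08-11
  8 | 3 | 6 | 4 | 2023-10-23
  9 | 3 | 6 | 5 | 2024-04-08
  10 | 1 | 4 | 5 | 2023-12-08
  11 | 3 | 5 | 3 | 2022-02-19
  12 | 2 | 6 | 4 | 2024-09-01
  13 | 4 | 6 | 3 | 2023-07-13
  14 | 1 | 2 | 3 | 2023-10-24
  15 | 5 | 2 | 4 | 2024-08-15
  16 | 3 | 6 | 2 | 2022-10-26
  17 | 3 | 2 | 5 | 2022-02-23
SELECT p.name, COUNT(DISTINCT c.product_id) AS distinct_product_count FROM orders c JOIN customers p ON c.customer_id = p.id GROUP BY p.id, p.name HAVING COUNT(*) >= 2

Execution result:
name | distinct_product_count
Mia Davis | 2
Ivy Wilson | 1
Bob Wilson | 4
Noah Martinez | 2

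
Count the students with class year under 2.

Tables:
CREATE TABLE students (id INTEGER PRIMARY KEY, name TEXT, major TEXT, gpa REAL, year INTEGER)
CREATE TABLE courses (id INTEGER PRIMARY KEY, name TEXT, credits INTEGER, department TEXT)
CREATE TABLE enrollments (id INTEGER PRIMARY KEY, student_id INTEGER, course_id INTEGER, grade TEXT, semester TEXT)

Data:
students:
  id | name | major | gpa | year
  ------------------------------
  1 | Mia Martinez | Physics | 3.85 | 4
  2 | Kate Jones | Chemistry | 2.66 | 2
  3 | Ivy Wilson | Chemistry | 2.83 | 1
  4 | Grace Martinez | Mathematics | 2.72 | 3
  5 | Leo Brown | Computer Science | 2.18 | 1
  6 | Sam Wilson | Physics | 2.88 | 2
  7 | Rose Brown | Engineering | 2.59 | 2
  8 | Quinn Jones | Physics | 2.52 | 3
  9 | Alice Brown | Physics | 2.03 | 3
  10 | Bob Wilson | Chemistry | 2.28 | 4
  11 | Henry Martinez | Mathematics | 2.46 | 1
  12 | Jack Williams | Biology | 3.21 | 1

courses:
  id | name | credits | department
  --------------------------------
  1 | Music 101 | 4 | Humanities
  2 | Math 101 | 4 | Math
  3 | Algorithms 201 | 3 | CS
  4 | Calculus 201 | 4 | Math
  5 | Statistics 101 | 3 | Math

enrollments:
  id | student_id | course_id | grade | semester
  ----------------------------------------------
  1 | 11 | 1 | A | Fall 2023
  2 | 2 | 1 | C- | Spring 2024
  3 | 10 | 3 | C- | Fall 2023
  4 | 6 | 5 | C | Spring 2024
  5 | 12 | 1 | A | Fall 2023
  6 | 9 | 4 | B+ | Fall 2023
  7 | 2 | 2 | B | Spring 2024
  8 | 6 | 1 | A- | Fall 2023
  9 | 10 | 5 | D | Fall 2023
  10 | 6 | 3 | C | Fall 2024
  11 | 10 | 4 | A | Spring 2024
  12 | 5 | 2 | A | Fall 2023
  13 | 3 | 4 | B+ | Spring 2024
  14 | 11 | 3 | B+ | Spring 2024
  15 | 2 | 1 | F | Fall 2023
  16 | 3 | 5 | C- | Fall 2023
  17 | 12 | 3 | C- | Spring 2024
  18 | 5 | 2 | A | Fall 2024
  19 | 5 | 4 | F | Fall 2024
SELECT COUNT(*) FROM students WHERE year < 2

Execution result:
4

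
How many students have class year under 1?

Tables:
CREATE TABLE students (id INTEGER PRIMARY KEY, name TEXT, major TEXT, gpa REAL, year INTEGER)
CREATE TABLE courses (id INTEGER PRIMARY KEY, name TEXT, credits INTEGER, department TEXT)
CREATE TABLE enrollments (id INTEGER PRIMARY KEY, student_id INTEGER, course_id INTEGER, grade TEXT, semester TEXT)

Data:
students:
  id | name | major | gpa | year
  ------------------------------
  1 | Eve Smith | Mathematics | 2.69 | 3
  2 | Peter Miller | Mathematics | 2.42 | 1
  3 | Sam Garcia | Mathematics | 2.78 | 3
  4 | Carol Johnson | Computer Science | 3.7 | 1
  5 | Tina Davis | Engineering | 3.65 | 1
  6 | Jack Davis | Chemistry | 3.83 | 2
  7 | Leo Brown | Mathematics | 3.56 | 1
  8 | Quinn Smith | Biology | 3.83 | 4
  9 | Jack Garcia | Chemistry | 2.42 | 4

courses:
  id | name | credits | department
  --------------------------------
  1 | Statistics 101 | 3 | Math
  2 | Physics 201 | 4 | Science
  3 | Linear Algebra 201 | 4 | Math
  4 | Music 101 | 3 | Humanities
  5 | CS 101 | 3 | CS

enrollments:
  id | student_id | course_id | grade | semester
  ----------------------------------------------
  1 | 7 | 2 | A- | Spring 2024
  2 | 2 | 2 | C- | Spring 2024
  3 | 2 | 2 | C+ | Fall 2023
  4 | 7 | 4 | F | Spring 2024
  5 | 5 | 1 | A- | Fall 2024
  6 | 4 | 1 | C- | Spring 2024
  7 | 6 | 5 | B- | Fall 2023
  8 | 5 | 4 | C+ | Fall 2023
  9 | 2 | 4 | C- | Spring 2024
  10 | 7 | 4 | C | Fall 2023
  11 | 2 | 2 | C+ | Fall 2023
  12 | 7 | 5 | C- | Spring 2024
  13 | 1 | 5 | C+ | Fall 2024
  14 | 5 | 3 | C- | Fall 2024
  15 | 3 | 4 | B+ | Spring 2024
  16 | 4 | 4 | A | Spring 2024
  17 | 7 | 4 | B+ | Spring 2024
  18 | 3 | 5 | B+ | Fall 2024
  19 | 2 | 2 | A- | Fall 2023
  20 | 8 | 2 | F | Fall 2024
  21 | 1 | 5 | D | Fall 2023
SELECT COUNT(*) FROM students WHERE year < 1

Execution result:
0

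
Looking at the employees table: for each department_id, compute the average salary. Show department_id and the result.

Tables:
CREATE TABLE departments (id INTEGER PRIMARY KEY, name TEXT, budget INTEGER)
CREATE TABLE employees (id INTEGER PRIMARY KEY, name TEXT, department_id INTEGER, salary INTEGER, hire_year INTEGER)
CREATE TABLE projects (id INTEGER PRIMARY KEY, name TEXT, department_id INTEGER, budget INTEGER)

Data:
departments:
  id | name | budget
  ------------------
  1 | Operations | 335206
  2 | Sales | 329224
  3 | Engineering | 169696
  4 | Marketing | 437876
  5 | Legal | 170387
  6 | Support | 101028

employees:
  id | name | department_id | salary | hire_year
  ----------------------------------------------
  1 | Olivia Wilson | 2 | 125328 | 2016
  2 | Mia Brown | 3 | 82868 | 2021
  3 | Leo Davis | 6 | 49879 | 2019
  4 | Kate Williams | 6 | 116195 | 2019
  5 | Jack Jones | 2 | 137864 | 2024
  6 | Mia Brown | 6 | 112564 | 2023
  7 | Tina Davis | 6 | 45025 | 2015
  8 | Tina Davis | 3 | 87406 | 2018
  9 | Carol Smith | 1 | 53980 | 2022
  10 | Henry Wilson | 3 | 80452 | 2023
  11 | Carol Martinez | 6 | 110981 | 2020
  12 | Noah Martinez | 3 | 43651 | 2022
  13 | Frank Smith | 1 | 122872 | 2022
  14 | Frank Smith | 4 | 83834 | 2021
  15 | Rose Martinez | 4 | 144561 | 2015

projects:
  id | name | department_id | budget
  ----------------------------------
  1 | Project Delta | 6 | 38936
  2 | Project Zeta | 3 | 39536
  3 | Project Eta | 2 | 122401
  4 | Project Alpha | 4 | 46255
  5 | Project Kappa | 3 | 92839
SELECT department_id, AVG(salary) AS avg_salary FROM employees GROUP BY department_id

Execution result:
department_id | avg_salary
1 | 88426.00
2 | 131596.00
3 | 73594.25
4 | 114197.50
6 | 86928.80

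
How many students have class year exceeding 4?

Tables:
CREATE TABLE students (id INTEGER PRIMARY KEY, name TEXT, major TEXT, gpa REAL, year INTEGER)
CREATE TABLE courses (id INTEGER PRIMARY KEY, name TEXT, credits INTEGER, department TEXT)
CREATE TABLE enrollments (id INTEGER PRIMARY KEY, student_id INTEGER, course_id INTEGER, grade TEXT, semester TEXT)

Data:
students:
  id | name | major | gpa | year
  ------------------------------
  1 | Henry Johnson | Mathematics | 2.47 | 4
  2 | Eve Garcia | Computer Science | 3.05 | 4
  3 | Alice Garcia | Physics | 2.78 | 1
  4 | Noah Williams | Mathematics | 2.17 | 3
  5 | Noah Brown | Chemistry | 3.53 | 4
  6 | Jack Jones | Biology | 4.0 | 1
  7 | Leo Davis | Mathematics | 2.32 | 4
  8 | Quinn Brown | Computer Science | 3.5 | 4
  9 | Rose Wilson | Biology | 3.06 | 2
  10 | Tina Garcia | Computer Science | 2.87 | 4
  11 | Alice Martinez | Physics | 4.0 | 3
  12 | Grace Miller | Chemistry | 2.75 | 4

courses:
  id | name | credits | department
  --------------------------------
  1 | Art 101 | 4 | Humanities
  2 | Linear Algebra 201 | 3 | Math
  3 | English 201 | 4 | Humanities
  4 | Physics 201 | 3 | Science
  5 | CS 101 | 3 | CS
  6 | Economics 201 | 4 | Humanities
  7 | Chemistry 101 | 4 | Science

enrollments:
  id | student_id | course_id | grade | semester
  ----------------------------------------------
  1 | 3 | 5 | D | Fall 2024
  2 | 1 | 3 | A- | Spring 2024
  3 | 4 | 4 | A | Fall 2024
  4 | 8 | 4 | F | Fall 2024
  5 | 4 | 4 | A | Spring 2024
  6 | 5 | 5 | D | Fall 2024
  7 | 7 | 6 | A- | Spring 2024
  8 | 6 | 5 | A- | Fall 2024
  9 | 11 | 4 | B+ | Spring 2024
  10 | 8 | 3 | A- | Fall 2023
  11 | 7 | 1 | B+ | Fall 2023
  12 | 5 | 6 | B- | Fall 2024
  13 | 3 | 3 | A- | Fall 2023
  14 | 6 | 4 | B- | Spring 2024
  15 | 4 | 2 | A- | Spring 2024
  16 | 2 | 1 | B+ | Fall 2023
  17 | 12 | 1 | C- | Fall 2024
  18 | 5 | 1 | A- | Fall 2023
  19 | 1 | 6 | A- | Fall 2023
SELECT COUNT(*) FROM students WHERE year > 4

Execution result:
0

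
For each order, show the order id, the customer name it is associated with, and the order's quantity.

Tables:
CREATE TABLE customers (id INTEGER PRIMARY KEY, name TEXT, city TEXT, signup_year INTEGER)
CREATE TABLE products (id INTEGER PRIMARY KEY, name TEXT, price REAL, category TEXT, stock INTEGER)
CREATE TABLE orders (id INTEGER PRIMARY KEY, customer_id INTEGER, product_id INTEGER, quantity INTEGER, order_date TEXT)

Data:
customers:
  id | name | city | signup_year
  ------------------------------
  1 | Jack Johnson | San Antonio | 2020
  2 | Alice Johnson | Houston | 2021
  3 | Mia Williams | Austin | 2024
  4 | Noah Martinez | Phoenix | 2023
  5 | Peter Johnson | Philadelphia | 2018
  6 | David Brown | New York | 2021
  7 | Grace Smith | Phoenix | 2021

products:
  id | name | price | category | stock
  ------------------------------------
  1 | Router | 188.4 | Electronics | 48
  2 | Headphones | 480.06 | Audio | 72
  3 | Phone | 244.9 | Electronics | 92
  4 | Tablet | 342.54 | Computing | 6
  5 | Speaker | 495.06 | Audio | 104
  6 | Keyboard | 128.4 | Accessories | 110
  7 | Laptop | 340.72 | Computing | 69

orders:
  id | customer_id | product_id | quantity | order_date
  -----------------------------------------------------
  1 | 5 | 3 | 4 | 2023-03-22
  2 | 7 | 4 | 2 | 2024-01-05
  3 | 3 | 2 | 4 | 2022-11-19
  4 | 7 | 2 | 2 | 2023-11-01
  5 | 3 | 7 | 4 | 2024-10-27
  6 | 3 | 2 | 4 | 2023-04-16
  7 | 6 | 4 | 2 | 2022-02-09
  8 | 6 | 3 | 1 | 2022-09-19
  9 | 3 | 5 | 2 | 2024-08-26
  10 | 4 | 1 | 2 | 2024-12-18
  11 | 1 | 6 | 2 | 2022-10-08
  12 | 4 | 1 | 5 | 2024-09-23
SELECT c.id, p.name AS customer, c.quantity FROM orders c JOIN customers p ON c.customer_id = p.id

Execution result:
id | customer | quantity
1 | Peter Johnson | 4
2 | Grace Smith | 2
3 | Mia Williams | 4
4 | Grace Smith | 2
5 | Mia Williams | 4
6 | Mia Williams | 4
7 | David Brown | 2
8 | David Brown | 1
9 | Mia Williams | 2
10 | Noah Martinez | 2
11 | Jack Johnson | 2
12 | Noah Martinez | 5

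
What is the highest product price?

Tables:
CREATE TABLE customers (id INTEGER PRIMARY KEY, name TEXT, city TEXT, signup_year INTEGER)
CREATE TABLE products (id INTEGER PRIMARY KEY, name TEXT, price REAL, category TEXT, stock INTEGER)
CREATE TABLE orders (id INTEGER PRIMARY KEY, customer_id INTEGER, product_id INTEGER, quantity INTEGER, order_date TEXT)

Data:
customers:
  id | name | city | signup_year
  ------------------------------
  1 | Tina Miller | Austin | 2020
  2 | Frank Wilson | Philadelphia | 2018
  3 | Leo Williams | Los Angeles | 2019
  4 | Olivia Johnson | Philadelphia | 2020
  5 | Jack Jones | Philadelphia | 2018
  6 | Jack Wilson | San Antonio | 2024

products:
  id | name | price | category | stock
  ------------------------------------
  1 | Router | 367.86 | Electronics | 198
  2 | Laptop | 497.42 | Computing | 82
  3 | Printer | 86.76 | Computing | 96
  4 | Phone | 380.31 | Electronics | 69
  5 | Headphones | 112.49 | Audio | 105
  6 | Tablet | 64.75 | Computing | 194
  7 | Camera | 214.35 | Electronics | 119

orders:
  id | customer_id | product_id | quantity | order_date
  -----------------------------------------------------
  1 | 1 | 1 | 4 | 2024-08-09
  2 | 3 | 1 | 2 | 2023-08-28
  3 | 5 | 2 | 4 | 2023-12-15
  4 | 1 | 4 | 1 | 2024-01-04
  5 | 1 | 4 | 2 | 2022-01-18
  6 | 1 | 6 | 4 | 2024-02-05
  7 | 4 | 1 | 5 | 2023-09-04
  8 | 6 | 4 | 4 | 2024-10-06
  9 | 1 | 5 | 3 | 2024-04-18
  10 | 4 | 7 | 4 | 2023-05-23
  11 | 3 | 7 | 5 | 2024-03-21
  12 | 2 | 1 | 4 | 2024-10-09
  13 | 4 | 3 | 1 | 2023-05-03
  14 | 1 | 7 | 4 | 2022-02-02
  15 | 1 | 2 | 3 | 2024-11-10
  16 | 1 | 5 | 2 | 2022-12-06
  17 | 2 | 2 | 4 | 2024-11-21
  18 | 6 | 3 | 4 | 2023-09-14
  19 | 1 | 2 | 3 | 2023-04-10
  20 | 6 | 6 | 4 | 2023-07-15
SELECT MAX(price) FROM products

Execution result:
497.42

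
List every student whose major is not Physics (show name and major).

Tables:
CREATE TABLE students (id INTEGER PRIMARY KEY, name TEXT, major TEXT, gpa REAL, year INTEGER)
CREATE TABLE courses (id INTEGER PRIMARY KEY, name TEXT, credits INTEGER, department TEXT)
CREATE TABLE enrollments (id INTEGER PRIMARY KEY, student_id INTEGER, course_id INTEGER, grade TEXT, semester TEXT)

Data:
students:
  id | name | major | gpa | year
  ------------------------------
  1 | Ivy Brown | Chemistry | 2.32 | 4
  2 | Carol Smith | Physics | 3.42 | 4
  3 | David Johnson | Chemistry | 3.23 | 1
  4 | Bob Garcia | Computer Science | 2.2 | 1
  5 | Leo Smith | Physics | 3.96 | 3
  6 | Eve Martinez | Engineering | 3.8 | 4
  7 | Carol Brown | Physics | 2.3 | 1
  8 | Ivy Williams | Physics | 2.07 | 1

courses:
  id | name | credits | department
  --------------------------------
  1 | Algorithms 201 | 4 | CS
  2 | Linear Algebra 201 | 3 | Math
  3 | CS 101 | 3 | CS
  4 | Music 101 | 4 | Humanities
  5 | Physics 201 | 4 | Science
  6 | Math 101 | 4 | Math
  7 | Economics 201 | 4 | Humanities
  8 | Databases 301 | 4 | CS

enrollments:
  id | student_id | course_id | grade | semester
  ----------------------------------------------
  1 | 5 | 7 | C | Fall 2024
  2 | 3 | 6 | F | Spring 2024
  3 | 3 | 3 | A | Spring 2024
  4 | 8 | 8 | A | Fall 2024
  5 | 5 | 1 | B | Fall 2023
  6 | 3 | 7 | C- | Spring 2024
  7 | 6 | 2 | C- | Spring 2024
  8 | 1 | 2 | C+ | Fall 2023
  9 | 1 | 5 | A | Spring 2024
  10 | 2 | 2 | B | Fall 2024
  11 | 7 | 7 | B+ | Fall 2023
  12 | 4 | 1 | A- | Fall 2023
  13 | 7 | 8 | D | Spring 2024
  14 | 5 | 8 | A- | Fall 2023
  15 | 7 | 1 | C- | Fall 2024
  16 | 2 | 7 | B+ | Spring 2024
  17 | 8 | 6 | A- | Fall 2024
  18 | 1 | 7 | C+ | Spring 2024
SELECT name, major FROM students WHERE major <> 'Physics'

Execution result:
name | major
Ivy Brown | Chemistry
David Johnson | Chemistry
Bob Garcia | Computer Science
Eve Martinez | Engineering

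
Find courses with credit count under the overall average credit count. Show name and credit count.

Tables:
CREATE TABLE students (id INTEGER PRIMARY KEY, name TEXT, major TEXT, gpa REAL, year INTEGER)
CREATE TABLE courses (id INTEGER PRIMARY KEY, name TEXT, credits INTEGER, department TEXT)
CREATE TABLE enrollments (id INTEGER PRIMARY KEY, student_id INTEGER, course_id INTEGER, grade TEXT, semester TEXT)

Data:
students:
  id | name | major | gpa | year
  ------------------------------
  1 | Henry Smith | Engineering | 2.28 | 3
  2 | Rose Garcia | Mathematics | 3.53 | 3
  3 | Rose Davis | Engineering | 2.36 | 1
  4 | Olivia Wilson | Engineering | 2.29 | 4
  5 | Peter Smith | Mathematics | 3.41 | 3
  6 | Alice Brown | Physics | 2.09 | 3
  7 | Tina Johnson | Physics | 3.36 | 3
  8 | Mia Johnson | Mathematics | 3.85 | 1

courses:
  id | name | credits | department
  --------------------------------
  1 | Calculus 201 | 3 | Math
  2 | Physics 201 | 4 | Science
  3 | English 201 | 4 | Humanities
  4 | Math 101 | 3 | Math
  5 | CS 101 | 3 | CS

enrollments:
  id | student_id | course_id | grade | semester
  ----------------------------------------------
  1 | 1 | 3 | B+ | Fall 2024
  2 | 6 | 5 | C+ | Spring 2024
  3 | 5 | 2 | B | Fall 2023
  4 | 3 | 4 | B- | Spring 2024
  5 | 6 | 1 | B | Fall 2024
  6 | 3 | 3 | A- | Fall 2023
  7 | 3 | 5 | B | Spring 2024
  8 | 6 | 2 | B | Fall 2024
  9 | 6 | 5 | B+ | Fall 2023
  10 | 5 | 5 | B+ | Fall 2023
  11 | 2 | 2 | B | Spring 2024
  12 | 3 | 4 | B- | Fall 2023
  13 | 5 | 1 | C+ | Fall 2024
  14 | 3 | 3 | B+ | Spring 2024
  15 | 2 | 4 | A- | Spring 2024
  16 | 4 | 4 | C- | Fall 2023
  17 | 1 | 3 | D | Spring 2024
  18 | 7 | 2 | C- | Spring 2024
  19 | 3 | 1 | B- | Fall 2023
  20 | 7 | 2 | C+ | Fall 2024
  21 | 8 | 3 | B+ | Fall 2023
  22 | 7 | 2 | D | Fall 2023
SELECT name, credits FROM courses WHERE credits < (SELECT AVG(credits) FROM courses)

Execution result:
name | credits
Calculus 201 | 3
Math 101 | 3
CS 101 | 3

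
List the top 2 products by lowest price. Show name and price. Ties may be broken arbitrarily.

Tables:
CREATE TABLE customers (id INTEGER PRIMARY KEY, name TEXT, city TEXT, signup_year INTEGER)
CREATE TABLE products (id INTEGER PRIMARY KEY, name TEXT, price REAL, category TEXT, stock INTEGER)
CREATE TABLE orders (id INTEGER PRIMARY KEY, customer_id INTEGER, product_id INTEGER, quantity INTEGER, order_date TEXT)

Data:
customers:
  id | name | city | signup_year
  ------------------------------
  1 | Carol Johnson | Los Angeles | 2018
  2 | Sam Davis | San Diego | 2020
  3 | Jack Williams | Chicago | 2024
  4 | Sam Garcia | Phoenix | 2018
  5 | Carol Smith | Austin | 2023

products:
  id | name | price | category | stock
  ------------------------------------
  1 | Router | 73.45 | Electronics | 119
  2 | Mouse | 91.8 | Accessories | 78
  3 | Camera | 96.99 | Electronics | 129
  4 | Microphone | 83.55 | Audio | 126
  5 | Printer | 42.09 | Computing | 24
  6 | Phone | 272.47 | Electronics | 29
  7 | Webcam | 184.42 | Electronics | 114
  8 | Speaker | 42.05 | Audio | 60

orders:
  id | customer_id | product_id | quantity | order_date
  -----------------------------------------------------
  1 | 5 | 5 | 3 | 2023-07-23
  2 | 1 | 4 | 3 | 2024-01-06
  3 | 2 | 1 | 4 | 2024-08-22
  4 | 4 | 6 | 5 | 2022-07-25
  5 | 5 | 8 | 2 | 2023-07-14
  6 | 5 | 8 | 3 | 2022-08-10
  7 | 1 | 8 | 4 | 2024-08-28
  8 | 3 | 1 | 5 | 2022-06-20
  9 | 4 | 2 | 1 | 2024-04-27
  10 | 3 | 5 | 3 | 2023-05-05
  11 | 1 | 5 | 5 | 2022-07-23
SELECT name, price FROM products ORDER BY price ASC LIMIT 2

Execution result:
name | price
Speaker | 42.05
Printer | 42.09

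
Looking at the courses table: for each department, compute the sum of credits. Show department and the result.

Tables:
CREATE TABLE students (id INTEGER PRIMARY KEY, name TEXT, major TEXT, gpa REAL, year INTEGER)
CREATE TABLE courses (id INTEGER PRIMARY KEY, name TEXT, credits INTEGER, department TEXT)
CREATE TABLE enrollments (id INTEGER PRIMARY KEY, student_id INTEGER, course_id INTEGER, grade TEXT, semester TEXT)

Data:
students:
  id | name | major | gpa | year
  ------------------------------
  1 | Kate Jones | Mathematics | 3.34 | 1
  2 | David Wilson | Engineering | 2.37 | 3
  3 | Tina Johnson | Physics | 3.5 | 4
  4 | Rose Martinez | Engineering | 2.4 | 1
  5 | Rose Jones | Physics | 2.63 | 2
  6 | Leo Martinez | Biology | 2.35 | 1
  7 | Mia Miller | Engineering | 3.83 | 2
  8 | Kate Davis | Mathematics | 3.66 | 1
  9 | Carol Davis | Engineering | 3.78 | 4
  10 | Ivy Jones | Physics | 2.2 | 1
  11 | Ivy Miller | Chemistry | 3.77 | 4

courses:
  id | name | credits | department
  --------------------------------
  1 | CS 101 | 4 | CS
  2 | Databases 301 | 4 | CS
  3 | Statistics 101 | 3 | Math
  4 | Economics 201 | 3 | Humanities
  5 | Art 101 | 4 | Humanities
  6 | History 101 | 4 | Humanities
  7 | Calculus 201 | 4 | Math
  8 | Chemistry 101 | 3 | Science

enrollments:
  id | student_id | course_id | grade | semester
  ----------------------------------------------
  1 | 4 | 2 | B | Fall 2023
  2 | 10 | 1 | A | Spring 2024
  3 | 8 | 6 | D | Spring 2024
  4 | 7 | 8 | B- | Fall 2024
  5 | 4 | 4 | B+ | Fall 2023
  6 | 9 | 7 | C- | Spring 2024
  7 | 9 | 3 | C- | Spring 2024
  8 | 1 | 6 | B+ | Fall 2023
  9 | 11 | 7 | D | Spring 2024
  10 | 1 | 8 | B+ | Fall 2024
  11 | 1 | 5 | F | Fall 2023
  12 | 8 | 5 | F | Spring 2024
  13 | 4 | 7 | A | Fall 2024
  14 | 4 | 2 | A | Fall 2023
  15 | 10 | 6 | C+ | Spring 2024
SELECT department, SUM(credits) AS sum_credits FROM courses GROUP BY department

Execution result:
department | sum_credits
CS | 8
Humanities | 11
Math | 7
Science | 3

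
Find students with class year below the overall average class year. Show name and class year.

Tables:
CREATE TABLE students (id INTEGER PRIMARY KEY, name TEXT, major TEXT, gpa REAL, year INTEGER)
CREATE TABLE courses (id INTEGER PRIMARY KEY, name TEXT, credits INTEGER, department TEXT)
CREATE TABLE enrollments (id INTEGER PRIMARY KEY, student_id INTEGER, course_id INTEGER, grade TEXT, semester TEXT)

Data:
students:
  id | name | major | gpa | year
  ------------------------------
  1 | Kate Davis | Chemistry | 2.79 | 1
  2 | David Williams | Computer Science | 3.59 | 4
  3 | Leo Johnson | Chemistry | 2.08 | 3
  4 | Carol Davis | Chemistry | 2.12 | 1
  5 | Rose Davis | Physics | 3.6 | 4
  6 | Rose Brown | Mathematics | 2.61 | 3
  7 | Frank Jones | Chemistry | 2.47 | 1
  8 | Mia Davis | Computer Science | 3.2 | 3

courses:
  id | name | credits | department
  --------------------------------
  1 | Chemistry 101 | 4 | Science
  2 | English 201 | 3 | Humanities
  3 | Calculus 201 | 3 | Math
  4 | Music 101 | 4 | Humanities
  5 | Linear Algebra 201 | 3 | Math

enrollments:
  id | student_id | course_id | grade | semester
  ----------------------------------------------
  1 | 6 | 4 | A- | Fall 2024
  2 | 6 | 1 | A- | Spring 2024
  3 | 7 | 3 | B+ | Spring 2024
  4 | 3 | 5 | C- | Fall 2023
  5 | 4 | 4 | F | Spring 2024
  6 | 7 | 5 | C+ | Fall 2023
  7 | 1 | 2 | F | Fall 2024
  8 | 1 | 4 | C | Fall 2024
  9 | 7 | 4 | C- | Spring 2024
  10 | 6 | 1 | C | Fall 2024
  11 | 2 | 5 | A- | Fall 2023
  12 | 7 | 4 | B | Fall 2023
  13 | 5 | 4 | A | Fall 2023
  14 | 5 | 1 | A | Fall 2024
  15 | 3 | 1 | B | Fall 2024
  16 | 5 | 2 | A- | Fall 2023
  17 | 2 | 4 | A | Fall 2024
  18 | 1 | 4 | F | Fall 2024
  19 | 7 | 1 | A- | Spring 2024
SELECT name, year FROM students WHERE year < (SELECT AVG(year) FROM students)

Execution result:
name | year
Kate Davis | 1
Carol Davis | 1
Frank Jones | 1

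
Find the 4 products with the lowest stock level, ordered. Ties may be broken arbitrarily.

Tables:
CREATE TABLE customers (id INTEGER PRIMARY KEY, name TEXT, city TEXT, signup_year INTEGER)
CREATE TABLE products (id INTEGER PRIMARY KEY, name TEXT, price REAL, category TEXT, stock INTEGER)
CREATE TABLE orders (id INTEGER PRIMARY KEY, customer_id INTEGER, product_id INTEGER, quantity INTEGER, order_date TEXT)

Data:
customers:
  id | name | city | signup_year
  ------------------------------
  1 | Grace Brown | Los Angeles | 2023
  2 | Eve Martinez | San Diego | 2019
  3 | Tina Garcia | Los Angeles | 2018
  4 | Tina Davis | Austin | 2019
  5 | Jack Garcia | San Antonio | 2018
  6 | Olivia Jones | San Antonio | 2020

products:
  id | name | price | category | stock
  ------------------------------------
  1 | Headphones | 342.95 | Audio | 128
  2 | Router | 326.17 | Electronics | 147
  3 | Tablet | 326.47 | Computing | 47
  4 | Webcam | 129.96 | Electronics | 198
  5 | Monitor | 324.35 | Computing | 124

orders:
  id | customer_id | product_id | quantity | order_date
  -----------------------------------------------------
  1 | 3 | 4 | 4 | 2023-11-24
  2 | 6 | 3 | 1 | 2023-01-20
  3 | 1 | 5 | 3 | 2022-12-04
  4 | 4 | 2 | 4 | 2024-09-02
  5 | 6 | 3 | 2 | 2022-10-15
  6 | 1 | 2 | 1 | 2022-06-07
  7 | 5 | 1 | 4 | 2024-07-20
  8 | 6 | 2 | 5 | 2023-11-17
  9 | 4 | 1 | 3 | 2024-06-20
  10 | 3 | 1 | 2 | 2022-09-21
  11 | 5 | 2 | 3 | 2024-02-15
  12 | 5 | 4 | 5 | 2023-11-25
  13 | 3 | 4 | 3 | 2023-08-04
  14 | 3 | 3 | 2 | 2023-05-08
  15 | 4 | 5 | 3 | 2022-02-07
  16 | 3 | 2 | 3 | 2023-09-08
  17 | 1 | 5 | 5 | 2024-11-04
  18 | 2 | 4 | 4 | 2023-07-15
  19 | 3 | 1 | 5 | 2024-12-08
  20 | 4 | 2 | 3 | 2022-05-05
SELECT name, stock FROM products ORDER BY stock ASC LIMIT 4

Execution result:
name | stock
Tablet | 47
Monitor | 124
Headphones | 128
Router | 147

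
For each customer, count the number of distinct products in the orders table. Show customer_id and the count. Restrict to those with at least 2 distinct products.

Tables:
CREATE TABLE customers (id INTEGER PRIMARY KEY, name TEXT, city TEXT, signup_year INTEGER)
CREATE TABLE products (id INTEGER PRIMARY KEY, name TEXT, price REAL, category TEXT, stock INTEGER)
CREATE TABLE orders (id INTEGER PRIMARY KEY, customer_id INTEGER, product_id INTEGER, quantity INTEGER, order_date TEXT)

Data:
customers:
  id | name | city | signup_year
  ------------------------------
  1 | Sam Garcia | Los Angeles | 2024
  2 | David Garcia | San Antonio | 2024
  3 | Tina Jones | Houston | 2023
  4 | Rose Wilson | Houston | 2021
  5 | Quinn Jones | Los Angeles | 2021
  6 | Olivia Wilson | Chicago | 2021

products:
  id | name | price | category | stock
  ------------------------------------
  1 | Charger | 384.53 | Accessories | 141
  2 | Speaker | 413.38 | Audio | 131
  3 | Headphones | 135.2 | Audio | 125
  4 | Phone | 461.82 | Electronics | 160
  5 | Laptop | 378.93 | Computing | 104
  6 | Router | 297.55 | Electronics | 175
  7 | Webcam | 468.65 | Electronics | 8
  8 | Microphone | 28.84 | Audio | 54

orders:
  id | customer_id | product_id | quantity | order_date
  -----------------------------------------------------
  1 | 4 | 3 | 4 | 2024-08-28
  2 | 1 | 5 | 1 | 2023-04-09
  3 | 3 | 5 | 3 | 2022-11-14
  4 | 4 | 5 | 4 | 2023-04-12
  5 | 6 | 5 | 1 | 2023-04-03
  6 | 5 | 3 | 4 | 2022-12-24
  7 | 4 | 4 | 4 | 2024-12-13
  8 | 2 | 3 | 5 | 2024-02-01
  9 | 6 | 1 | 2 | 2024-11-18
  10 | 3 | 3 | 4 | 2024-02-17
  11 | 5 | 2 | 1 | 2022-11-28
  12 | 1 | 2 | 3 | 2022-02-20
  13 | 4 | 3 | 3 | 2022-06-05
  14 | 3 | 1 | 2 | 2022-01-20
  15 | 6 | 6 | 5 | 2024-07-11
SELECT customer_id, COUNT(DISTINCT product_id) AS distinct_product_count FROM orders GROUP BY customer_id HAVING COUNT(DISTINCT product_id) >= 2

Execution result:
customer_id | distinct_product_count
1 | 2
3 | 3
4 | 3
5 | 2
6 | 3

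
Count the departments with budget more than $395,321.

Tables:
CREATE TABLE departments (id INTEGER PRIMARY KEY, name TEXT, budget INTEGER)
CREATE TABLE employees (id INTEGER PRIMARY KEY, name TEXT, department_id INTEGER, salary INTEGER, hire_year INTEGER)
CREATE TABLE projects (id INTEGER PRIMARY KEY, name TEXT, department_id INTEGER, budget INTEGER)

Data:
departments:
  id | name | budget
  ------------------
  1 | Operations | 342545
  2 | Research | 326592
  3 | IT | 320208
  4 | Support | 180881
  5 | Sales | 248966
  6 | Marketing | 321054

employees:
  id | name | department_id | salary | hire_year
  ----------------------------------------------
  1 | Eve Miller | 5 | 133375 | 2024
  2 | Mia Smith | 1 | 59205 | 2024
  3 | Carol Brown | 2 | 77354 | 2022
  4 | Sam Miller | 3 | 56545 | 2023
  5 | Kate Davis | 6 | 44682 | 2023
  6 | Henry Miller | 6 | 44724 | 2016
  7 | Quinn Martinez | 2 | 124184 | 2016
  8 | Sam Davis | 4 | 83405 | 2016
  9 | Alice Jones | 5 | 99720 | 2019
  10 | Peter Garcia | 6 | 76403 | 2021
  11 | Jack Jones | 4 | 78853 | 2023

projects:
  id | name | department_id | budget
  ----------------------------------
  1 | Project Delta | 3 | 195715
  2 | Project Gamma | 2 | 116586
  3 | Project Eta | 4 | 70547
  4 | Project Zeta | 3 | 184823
SELECT COUNT(*) FROM departments WHERE budget > 395321

Execution result:
0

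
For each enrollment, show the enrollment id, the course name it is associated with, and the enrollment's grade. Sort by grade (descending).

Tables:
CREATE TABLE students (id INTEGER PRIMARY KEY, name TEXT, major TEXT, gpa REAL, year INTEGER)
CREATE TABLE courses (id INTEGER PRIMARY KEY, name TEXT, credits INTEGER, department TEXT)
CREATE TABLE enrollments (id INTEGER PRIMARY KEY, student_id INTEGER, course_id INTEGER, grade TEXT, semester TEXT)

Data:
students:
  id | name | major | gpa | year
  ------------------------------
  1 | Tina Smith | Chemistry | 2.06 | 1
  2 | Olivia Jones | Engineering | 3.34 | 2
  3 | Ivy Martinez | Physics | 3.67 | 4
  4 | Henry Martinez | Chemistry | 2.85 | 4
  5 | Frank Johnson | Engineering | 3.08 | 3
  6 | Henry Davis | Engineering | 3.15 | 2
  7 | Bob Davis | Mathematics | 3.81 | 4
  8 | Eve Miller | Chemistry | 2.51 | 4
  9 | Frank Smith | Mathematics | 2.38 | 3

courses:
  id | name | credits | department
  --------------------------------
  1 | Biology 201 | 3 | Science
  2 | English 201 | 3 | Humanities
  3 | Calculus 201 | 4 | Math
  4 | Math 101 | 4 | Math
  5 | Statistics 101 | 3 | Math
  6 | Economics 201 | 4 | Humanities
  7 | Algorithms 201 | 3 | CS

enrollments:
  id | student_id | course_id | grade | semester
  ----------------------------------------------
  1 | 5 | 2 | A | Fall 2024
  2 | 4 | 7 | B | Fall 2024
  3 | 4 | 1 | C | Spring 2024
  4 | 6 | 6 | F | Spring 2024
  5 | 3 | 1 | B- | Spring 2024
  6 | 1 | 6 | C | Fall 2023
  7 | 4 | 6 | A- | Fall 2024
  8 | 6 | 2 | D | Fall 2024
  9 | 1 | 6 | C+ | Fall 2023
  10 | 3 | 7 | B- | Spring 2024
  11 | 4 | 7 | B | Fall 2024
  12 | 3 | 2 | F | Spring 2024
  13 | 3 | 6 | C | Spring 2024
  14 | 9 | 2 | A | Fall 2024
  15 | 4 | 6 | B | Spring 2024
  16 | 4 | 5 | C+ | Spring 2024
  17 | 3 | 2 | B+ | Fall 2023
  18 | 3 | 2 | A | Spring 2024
SELECT c.id, p.name AS course, c.grade FROM enrollments c JOIN courses p ON c.course_id = p.id ORDER BY c.grade DESC

Execution result:
id | course | grade
4 | Economics 201 | F
12 | English 201 | F
8 | English 201 | D
9 | Economics 201 | C+
16 | Statistics 101 | C+
3 | Biology 201 | C
6 | Economics 201 | C
13 | Economics 201 | C
5 | Biology 201 | B-
10 | Algorithms 201 | B-
17 | English 201 | B+
2 | Algorithms 201 | B
11 | Algorithms 201 | B
15 | Economics 201 | B
7 | Economics 201 | A-
1 | English 201 | A
14 | English 201 | A
18 | English 201 | A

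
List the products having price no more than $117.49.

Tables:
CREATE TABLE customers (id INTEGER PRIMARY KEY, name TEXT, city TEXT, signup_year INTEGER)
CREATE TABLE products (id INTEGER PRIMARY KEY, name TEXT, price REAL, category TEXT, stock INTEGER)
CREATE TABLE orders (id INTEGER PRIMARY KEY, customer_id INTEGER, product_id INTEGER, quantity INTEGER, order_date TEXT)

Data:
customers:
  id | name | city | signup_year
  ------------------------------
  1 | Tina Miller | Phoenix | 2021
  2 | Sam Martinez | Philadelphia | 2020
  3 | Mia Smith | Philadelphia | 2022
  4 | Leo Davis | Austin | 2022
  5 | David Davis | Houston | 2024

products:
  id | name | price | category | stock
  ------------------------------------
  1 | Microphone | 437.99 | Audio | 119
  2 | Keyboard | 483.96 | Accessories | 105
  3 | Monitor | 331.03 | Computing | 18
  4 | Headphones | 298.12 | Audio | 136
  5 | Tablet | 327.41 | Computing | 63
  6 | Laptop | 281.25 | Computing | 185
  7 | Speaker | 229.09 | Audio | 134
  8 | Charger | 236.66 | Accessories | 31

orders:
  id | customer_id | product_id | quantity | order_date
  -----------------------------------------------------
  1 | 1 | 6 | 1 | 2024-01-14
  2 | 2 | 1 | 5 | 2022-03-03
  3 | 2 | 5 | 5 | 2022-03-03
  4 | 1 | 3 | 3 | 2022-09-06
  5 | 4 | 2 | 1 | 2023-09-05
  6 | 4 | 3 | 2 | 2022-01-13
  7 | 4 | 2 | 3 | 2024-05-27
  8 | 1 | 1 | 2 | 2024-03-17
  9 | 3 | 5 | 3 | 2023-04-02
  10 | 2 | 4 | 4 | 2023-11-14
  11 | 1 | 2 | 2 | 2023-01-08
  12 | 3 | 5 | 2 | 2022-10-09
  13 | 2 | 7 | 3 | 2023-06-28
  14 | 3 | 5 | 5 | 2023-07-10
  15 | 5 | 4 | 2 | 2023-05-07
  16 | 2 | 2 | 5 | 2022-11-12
SELECT name, price FROM products WHERE price <= 117.49

Execution result:
(no rows)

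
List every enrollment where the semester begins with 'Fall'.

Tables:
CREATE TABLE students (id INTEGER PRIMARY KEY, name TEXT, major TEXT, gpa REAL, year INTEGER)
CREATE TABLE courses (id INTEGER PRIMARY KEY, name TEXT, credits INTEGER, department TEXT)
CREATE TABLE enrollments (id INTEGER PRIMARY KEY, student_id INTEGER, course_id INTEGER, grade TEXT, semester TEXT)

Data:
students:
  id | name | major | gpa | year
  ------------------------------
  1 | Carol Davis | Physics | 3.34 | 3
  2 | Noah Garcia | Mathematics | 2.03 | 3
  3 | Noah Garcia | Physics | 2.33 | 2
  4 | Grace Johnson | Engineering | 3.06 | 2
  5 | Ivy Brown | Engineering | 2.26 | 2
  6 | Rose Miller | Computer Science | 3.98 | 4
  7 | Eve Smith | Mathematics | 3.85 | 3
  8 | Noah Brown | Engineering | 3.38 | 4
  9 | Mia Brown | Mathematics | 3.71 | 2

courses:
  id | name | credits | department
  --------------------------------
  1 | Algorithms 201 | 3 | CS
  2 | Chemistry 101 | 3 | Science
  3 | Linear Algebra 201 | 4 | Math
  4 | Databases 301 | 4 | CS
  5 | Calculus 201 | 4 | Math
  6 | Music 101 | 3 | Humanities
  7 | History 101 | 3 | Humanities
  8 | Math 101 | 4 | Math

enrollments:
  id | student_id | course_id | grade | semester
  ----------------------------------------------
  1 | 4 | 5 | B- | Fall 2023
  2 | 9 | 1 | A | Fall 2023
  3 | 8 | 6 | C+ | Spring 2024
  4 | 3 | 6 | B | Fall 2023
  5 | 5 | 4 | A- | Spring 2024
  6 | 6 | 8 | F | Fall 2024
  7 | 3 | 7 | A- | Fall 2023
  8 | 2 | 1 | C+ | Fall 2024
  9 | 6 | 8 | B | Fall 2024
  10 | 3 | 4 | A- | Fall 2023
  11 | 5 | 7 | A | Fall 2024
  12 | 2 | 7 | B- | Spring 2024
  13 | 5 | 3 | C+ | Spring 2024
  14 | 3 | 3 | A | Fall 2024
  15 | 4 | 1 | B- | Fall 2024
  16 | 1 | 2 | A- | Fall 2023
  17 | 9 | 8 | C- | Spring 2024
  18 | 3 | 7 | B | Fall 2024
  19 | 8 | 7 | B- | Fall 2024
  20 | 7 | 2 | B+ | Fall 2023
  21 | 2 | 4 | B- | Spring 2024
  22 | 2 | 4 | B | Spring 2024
SELECT id, semester FROM enrollments WHERE semester LIKE 'Fall%'

Execution result:
id | semester
1 | Fall 2023
2 | Fall 2023
4 | Fall 2023
6 | Fall 2024
7 | Fall 2023
8 | Fall 2024
9 | Fall 2024
10 | Fall 2023
11 | Fall 2024
14 | Fall 2024
15 | Fall 2024
16 | Fall 2023
18 | Fall 2024
19 | Fall 2024
20 | Fall 2023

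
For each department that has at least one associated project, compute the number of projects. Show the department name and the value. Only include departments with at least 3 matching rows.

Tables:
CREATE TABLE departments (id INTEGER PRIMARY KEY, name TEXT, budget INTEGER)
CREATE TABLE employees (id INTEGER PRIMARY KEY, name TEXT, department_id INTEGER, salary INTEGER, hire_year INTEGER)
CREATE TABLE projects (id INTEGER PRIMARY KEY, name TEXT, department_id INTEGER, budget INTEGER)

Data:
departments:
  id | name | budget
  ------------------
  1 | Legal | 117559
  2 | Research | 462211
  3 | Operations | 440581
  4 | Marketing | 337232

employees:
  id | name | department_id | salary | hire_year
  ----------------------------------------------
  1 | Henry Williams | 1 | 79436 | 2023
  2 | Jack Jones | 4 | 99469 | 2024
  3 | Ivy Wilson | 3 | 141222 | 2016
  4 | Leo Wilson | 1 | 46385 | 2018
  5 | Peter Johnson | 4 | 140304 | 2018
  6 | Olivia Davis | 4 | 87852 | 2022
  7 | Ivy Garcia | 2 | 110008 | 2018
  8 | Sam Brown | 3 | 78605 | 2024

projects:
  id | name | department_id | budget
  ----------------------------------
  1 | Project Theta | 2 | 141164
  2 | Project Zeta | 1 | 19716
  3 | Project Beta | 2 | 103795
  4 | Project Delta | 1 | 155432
SELECT p.name, COUNT(*) AS n FROM projects c JOIN departments p ON c.department_id = p.id GROUP BY p.id, p.name HAVING COUNT(*) >= 3

Execution result:
(no rows)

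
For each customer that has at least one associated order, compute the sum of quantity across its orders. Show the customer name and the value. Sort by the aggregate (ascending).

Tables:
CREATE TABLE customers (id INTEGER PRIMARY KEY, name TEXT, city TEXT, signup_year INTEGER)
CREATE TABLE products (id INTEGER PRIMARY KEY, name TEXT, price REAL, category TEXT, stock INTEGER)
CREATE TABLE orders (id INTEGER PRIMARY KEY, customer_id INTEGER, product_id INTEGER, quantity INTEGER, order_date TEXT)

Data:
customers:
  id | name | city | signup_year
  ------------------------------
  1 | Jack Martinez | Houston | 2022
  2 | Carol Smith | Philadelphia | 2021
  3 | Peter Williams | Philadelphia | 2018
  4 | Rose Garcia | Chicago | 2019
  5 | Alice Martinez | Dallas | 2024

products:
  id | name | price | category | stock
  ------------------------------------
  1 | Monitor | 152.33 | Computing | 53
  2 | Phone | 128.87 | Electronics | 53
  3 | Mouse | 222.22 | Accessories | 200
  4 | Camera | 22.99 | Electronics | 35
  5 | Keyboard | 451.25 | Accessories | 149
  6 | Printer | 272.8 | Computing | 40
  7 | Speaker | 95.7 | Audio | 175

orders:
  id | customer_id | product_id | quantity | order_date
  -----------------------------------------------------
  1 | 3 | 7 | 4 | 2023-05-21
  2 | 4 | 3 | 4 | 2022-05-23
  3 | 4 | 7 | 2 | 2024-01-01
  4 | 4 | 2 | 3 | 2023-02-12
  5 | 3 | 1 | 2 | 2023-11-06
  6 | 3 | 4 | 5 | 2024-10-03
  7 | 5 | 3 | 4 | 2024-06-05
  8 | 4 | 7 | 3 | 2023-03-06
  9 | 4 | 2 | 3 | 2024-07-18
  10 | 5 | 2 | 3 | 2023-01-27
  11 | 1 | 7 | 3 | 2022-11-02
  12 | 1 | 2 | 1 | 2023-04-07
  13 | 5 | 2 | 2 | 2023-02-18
SELECT p.name, SUM(c.quantity) AS sum_quantity FROM orders c JOIN customers p ON c.customer_id = p.id GROUP BY p.id, p.name ORDER BY sum_quantity ASC

Execution result:
name | sum_quantity
Jack Martinez | 4
Alice Martinez | 9
Peter Williams | 11
Rose Garcia | 15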